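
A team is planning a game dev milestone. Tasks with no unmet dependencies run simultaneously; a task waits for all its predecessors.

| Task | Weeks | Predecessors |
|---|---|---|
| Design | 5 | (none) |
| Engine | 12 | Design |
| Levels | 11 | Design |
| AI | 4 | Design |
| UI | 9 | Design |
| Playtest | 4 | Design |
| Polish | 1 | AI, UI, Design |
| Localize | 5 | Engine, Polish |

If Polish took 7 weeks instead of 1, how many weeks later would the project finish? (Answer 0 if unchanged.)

Baseline: Design→Engine→Localize = 5+12+5 = 22 → 22 weeks.
The longest path through Polish is only 20 weeks, so Polish has float 2.
The binding chain switches to Design→UI→Polish→Localize = 5+9+7+5 = 26; finish 26 weeks.
Change in finish: 26 − 22 = +4 weeks.

4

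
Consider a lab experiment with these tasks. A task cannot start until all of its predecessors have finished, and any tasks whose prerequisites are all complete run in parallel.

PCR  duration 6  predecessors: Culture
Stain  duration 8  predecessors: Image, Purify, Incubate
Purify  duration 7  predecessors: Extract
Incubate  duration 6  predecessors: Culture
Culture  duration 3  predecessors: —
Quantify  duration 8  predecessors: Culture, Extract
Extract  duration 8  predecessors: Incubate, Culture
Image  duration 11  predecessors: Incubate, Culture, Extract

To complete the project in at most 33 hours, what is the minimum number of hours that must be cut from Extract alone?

3

Current finish: 36 hours; target: 33.
Extract is on every critical path, so each hour cut from Extract cuts the finish by one (this holds down to a finish of 29).
Need 36 − 33 = 3 hours off Extract → Extract becomes 5 hours, finish becomes 33.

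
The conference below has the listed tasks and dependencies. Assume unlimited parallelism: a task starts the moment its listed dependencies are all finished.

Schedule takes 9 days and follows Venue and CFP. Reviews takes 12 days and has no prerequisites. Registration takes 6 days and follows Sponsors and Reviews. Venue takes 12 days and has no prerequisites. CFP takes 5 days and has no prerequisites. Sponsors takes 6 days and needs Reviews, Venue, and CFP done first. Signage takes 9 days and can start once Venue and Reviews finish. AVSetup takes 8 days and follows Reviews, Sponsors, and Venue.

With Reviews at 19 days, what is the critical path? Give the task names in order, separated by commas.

Baseline: Reviews→Sponsors→AVSetup = 12+6+8 = 26 → 26 days.
Reviews lies on that path, so at 19 days the path becomes 33 days.
That remains the longest chain; total 33 days.

Reviews, Sponsors, AVSetup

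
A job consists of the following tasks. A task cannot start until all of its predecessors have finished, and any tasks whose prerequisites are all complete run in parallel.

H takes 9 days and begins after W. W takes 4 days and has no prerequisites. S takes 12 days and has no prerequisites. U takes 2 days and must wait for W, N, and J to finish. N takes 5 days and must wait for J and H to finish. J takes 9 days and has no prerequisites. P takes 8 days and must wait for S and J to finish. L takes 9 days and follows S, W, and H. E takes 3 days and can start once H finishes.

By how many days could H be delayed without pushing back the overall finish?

Critical path: W→H→L = 4+9+9 = 22, so the finish is 22 days.
The longest chain containing H totals 22 days.
Float = 22 − 22 = 0.

0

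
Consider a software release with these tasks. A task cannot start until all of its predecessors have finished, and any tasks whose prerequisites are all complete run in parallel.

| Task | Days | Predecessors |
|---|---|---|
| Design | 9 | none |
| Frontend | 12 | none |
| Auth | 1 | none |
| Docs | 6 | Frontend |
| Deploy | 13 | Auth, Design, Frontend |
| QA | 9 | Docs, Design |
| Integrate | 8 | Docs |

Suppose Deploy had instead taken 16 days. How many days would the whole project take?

Critical path before the change: Frontend→Docs→QA = 12+6+9 = 27 giving 27 days.
The longest path through Deploy is only 25 days, so Deploy has float 2.
New critical path: Frontend→Deploy = 12+16 = 28 ⇒ 28 days.

28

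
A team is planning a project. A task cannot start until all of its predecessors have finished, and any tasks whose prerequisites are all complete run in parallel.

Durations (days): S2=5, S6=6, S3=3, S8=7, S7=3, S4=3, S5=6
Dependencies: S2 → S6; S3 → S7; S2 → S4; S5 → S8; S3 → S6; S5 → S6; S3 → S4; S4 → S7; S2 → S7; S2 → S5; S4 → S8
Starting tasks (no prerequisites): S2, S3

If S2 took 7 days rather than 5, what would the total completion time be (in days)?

As given, the longest chain is S2→S5→S8 = 5+6+7 = 18, so the finish is 18 days.
Since S2 is critical, the +2 change carries straight to that chain (now 20 days).
That remains the longest chain; total 20 days.

20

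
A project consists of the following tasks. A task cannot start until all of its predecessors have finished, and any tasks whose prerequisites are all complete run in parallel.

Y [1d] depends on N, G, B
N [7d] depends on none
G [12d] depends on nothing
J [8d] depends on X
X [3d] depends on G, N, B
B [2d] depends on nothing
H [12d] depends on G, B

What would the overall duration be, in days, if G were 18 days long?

30

Critical path before the change: G→H = 12+12 = 24 giving 24 days.
Since G is critical, the +6 change carries straight to that chain (now 30 days).
No other chain overtakes it, so the finish is 30 days.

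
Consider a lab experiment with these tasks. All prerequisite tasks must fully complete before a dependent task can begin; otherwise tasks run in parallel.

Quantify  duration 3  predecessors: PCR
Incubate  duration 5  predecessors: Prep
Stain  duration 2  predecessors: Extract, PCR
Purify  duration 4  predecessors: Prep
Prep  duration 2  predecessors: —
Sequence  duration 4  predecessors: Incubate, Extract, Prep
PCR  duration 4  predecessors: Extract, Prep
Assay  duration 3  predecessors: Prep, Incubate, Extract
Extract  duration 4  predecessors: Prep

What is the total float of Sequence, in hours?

2

Critical path: Prep→Extract→PCR→Quantify = 2+4+4+3 = 13, so the finish is 13 hours.
Longest path through Sequence: 11 hours (earliest finish 11, latest finish 13).
So Sequence can slip 13 − 11 = 2 hours.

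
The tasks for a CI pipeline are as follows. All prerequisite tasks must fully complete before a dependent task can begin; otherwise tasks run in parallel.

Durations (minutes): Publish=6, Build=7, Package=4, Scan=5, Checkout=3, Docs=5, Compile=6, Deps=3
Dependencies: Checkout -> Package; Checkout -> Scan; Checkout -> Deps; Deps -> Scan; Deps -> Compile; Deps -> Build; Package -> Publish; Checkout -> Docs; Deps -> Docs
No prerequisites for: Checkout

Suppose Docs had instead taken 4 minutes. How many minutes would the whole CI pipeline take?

Baseline: Checkout→Deps→Build = 3+3+7 = 13 → 13 minutes.
Docs is off the critical path — its longest chain is 11 minutes, giving 2 of slack.
No other chain overtakes it, so the finish is 13 minutes.

13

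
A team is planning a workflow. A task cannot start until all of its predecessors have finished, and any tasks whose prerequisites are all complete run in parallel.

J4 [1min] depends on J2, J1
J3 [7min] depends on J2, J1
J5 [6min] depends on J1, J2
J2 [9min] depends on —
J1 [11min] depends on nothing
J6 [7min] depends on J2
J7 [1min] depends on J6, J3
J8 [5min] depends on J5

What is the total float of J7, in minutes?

3

J1→J5→J8 = 11+6+5 = 22 sets the makespan at 22 minutes.
J7 finishes as early as 19 and must finish by 22.
So J7 can slip 22 − 19 = 3 minutes.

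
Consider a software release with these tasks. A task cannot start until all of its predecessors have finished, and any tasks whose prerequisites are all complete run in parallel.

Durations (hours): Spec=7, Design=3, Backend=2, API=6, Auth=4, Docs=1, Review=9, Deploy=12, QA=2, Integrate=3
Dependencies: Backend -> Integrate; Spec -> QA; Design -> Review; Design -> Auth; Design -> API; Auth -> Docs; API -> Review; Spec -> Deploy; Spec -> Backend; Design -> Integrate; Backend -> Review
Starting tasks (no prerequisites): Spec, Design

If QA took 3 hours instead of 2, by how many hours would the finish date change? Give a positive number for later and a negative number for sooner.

The binding path is Spec→Deploy = 7+12 = 19; finish at 19 hours.
QA has 10 hours of float (longest path through it is 9).
No other chain overtakes it, so the finish is 19 hours.
Change in finish: 19 − 19 = +0 hours.

0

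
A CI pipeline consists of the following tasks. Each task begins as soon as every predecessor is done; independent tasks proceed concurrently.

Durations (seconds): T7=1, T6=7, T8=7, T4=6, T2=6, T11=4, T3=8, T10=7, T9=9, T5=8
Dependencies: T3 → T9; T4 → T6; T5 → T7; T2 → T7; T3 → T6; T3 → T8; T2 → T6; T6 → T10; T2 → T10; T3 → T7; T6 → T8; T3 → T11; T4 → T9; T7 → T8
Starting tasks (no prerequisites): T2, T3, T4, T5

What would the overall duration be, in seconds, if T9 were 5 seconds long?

As given, the longest chain is T3→T6→T8 = 8+7+7 = 22, so the finish is 22 seconds.
T9 is off the critical path — its longest chain is 17 seconds, giving 5 of slack.
The critical path is still T3→T6→T8; finish is now 22 seconds.

22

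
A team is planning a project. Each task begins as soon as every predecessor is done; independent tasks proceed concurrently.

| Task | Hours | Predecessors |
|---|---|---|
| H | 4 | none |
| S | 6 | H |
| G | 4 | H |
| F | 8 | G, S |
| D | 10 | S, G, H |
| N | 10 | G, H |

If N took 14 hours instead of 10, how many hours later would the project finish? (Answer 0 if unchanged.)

Actual critical path: H→S→D = 4+6+10 = 20 ⇒ 20 hours.
N has 2 hours of float (longest path through it is 18).
Now H→G→N = 4+4+14 = 22 is longest, so the finish becomes 22 hours.
Change in finish: 22 − 20 = +2 hours.

2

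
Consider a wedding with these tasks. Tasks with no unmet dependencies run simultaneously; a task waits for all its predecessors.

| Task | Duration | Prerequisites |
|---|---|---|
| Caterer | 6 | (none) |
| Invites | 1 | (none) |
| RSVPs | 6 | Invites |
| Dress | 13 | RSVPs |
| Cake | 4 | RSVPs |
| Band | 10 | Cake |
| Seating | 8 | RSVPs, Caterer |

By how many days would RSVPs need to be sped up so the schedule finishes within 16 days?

5

Current finish: 21 days; target: 16.
RSVPs is on every critical path, so each day cut from RSVPs cuts the finish by one (this holds down to a finish of 16).
Need 21 − 16 = 5 days off RSVPs → RSVPs becomes 1 day, finish becomes 16.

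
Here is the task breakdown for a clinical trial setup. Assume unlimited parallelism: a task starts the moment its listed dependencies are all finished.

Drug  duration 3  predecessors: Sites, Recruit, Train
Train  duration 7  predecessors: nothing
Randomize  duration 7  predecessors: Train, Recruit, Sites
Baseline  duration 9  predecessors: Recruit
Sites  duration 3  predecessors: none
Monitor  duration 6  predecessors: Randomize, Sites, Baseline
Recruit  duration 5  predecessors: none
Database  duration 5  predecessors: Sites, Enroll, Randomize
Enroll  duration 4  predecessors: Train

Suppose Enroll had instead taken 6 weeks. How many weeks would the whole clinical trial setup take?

As given, the longest chain is Recruit→Baseline→Monitor = 5+9+6 = 20, so the finish is 20 weeks.
Enroll is off the critical path — its longest chain is 16 weeks, giving 4 of slack.
No other chain overtakes it, so the finish is 20 weeks.

20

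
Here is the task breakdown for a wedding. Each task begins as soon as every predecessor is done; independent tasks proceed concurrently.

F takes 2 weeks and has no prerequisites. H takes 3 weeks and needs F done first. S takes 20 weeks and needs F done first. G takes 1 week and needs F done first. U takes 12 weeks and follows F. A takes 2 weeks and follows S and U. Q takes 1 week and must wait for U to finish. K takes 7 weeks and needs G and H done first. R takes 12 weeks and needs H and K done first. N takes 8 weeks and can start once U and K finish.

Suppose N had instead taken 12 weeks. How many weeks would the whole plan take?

26

Critical path before the change: F→H→K→R = 2+3+7+12 = 24 giving 24 weeks.
N is off the critical path — its longest chain is 22 weeks, giving 2 of slack.
Now F→U→N = 2+12+12 = 26 is longest, so the finish becomes 26 weeks.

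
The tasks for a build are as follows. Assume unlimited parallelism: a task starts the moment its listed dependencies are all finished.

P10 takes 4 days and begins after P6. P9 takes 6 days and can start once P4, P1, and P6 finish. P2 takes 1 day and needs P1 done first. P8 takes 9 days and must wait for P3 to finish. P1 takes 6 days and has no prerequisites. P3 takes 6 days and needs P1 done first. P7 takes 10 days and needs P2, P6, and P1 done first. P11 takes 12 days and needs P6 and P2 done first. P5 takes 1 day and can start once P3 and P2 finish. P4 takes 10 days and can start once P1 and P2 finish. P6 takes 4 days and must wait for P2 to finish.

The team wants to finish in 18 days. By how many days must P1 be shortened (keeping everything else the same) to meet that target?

5

Current finish: 23 days; target: 18.
P1 is on every critical path, so each day cut from P1 cuts the finish by one (this holds down to a finish of 18).
Need 23 − 18 = 5 days off P1 → P1 becomes 1 day, finish becomes 18.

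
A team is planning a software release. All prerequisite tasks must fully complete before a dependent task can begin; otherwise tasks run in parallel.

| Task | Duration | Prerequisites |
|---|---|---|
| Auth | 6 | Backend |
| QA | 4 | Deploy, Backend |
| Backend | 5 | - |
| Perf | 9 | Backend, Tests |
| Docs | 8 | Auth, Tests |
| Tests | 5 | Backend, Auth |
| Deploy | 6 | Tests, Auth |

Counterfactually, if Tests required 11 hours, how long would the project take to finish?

Critical path before the change: Backend→Auth→Tests→Deploy→QA = 5+6+5+6+4 = 26 giving 26 hours.
Since Tests is critical, the +6 change carries straight to that chain (now 32 hours).
No other chain overtakes it, so the finish is 32 hours.

32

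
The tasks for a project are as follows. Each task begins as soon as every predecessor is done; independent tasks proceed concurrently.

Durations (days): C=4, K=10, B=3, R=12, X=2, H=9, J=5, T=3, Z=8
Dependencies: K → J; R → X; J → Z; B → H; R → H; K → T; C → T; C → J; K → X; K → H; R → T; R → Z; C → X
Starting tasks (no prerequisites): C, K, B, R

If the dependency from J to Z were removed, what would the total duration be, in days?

Before: longest chain K→J→Z = 10+5+8 = 23, finish 23.
Without J→Z, Z's earliest start moves from 15 to 12.
New critical path: R→H = 12+9 = 21 ⇒ 21 days.

21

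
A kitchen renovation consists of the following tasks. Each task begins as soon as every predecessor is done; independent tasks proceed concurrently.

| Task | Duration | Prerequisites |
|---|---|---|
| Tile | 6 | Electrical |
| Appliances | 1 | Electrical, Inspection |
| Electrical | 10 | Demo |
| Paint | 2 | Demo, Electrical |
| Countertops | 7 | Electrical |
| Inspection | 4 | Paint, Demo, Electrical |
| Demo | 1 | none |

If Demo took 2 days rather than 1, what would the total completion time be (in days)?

As given, the longest chain is Demo→Electrical→Countertops = 1+10+7 = 18, so the finish is 18 days.
Since Demo is critical, the +1 change carries straight to that chain (now 19 days).
No other chain overtakes it, so the finish is 19 days.

19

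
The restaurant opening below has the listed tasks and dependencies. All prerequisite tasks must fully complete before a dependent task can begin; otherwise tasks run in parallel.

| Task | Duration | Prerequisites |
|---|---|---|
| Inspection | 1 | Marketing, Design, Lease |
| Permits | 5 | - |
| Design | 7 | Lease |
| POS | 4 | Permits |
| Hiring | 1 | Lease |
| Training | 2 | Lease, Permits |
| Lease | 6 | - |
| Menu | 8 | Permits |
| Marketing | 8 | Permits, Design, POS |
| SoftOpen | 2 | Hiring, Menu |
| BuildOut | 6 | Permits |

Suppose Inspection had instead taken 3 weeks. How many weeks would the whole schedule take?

Actual critical path: Lease→Design→Marketing→Inspection = 6+7+8+1 = 22 ⇒ 22 weeks.
Inspection is on the critical path; changing it to 3 makes that path 24 weeks.
The critical path is still Lease→Design→Marketing→Inspection; finish is now 24 weeks.

24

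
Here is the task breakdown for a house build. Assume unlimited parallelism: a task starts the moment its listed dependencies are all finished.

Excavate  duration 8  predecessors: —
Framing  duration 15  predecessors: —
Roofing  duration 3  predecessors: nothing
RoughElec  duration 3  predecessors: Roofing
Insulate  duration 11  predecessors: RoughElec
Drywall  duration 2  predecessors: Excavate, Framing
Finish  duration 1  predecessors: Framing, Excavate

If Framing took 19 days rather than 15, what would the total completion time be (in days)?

Baseline: Framing→Drywall = 15+2 = 17 → 17 days.
Framing lies on that path, so at 19 days the path becomes 21 days.
That remains the longest chain; total 21 days.

21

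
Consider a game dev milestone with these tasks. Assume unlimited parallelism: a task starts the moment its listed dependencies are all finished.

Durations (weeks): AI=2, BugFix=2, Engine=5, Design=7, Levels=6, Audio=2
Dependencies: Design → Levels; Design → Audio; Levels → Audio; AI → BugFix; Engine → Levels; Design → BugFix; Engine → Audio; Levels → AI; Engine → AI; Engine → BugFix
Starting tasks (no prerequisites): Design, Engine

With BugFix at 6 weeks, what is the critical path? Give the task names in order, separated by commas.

Design, Levels, AI, BugFix

Baseline: Design→Levels→AI→BugFix = 7+6+2+2 = 17 → 17 weeks.
Since BugFix is critical, the +4 change carries straight to that chain (now 21 weeks).
That remains the longest chain; total 21 weeks.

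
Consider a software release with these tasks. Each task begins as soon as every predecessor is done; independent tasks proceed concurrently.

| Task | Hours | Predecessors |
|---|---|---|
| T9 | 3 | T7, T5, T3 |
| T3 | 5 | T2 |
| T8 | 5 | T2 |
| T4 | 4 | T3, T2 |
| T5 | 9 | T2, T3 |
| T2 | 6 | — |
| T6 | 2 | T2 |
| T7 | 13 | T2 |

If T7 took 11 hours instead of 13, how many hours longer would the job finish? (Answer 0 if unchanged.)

0

Actual critical path: T2→T3→T5→T9 = 6+5+9+3 = 23 ⇒ 23 hours.
T7 has 1 hour of float (longest path through it is 22).
The critical path is still T2→T3→T5→T9; finish is now 23 hours.
Change in finish: 23 − 23 = +0 hours.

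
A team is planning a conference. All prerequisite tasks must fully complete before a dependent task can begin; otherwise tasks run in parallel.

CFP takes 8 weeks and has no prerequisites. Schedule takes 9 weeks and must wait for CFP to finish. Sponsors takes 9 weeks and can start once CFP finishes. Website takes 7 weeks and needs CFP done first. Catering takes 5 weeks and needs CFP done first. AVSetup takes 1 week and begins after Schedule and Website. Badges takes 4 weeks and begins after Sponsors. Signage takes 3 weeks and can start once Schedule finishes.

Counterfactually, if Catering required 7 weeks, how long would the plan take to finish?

As given, the longest chain is CFP→Sponsors→Badges = 8+9+4 = 21, so the finish is 21 weeks.
The longest path through Catering is only 13 weeks, so Catering has float 8.
The critical path is still CFP→Sponsors→Badges; finish is now 21 weeks.

21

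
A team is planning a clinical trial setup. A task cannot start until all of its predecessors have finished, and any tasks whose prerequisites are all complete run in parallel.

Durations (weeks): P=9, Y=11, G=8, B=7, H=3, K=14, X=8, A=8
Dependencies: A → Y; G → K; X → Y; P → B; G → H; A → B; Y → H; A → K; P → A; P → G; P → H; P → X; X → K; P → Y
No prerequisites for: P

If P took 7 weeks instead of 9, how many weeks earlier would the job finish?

2

As given, the longest chain is P→X→Y→H = 9+8+11+3 = 31, so the finish is 31 weeks.
P lies on that path, so at 7 weeks the path becomes 29 weeks.
The critical path is still P→X→Y→H; finish is now 29 weeks.
Change in finish: 29 − 31 = -2 weeks.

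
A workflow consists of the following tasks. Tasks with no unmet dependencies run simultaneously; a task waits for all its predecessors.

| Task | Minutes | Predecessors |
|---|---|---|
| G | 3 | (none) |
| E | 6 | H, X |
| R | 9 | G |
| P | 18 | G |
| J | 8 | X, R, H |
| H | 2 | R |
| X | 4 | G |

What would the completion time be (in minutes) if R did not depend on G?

Before: longest chain G→R→H→J = 3+9+2+8 = 22, finish 22.
Without G→R, R's earliest start moves from 3 to 0.
The longest chain is now G→P = 3+18 = 21, so the project takes 21 minutes.

21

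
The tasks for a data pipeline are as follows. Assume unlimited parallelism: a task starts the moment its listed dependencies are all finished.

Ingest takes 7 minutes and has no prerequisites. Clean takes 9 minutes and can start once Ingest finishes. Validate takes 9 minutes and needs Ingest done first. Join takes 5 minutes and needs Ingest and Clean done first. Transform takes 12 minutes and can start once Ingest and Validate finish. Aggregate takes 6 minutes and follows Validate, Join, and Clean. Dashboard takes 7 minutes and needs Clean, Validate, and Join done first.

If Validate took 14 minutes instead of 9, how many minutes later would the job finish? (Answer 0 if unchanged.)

5

Critical path before the change: Ingest→Validate→Transform = 7+9+12 = 28 giving 28 minutes.
Since Validate is critical, the +5 change carries straight to that chain (now 33 minutes).
The critical path is still Ingest→Validate→Transform; finish is now 33 minutes.
Change in finish: 33 − 28 = +5 minutes.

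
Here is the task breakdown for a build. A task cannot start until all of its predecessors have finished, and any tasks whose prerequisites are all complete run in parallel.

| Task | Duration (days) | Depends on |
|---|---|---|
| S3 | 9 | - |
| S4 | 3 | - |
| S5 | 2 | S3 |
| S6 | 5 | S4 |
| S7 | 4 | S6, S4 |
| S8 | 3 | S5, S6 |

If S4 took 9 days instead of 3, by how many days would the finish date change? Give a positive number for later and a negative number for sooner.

4

Baseline: S3→S5→S8 = 9+2+3 = 14 → 14 days.
S4 has 2 days of float (longest path through it is 12).
Now S4→S6→S7 = 9+5+4 = 18 is longest, so the finish becomes 18 days.
Change in finish: 18 − 14 = +4 days.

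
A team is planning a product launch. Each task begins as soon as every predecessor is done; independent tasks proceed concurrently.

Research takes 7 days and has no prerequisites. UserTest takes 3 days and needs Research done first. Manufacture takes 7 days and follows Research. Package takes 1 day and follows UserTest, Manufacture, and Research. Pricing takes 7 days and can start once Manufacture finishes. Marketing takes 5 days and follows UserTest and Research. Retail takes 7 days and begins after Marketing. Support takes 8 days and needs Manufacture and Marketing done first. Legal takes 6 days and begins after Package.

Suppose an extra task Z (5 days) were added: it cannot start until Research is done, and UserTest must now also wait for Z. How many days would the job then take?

Originally the job takes 23 days.
With Z inserted, UserTest now waits for max(Research, Z).
New critical path: Research→Z→UserTest→Marketing→Support = 7+5+3+5+8 = 28 ⇒ 28 days.

28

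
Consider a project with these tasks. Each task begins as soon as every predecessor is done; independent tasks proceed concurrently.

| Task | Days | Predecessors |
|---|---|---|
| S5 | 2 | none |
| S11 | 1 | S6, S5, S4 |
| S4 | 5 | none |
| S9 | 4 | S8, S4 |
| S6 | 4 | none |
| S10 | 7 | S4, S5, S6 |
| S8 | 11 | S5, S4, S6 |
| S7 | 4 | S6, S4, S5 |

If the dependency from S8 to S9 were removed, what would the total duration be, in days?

16

Original critical path: S4→S8→S9 = 5+11+4 = 20 ⇒ 20 days.
Without S8→S9, S9's earliest start moves from 16 to 5.
The longest chain is now S4→S8 = 5+11 = 16, so the plan takes 16 days.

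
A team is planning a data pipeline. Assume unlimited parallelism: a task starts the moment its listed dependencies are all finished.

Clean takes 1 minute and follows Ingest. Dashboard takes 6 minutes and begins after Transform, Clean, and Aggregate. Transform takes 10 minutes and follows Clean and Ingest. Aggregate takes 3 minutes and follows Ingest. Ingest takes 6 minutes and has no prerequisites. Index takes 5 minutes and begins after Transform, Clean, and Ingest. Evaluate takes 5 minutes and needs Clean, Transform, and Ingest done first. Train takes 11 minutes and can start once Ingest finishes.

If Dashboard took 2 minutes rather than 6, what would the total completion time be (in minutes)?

As given, the longest chain is Ingest→Clean→Transform→Dashboard = 6+1+10+6 = 23, so the finish is 23 minutes.
Dashboard is on the critical path; changing it to 2 makes that path 19 minutes.
New critical path: Ingest→Clean→Transform→Evaluate = 6+1+10+5 = 22 ⇒ 22 minutes.

22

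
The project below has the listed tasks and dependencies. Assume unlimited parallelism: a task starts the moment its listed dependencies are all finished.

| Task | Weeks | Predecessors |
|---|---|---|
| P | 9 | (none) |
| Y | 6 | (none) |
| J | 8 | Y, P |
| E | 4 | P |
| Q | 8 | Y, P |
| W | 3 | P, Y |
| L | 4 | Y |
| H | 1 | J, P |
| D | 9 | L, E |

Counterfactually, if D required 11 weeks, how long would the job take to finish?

24

As given, the longest chain is P→E→D = 9+4+9 = 22, so the finish is 22 weeks.
Since D is critical, the +2 change carries straight to that chain (now 24 weeks).
That remains the longest chain; total 24 weeks.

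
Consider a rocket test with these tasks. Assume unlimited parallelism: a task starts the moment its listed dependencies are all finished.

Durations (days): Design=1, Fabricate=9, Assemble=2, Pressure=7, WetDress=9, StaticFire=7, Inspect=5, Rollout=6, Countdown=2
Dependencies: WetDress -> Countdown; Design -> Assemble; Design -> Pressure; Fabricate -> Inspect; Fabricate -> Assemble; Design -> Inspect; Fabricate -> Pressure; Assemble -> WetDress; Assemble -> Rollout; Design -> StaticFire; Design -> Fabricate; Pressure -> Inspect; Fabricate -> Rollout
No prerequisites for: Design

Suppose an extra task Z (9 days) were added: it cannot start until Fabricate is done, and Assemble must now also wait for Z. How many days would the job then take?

Originally the job takes 23 days.
With Z inserted, Assemble now waits for max(Fabricate, Design, Z).
New critical path: Design→Fabricate→Z→Assemble→WetDress→Countdown = 1+9+9+2+9+2 = 32 ⇒ 32 days.

32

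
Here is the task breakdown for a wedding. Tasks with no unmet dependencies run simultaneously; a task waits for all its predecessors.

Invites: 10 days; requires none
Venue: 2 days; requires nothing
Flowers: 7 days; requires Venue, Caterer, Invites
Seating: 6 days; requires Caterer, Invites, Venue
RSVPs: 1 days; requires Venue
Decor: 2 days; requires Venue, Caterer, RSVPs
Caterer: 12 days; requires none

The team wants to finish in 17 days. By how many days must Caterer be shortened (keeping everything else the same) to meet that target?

Current finish: 19 days; target: 17.
Caterer is on every critical path, so each day cut from Caterer cuts the finish by one (this holds down to a finish of 17).
Need 19 − 17 = 2 days off Caterer → Caterer becomes 10 days, finish becomes 17.

2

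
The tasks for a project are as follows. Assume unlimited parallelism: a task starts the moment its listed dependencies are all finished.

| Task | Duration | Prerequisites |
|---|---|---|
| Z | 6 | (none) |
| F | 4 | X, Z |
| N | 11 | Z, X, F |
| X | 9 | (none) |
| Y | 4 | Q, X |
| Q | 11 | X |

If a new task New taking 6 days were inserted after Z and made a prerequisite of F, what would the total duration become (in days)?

Originally the job takes 24 days.
With New inserted, F now waits for max(X, Z, New).
New critical path: Z→New→F→N = 6+6+4+11 = 27 ⇒ 27 days.

27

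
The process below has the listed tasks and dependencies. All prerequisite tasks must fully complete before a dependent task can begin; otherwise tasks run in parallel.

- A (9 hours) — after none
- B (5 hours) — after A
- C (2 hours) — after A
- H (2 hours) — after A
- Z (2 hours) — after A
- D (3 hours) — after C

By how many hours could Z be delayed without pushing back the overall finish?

3

Critical path: A→B = 9+5 = 14, so the finish is 14 hours.
Longest path through Z: 11 hours (earliest finish 11, latest finish 14).
So Z can slip 14 − 11 = 3 hours.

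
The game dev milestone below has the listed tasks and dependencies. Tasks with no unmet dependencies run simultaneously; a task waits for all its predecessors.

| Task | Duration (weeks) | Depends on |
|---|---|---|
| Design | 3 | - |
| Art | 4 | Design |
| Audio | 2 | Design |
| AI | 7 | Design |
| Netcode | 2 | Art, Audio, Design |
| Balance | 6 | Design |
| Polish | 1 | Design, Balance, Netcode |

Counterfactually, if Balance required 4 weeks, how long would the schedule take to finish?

The binding path is Design→Balance→Polish = 3+6+1 = 10; finish at 10 weeks.
Balance is on the critical path; changing it to 4 makes that path 8 weeks.
New critical path: Design→Art→Netcode→Polish = 3+4+2+1 = 10 ⇒ 10 weeks.

10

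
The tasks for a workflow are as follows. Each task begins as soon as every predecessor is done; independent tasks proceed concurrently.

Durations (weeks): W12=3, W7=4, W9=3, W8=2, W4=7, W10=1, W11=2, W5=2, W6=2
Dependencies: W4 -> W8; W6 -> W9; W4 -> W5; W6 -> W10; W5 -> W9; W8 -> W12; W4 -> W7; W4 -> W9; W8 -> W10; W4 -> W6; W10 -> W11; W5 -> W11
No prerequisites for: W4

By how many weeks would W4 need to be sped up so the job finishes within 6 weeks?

Current finish: 12 weeks; target: 6.
W4 is on every critical path, so each week cut from W4 cuts the finish by one (this holds down to a finish of 6).
Need 12 − 6 = 6 weeks off W4 → W4 becomes 1 week, finish becomes 6.

6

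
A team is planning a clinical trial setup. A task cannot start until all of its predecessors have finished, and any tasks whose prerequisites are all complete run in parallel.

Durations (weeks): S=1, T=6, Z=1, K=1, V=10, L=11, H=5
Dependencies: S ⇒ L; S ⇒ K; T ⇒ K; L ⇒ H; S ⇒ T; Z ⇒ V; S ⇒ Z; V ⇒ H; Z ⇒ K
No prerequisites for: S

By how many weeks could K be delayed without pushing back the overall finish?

S→Z→V→H = 1+1+10+5 = 17 sets the makespan at 17 weeks.
The longest chain containing K totals 8 weeks.
Slack of K = 16 − 7 = 9 weeks.

9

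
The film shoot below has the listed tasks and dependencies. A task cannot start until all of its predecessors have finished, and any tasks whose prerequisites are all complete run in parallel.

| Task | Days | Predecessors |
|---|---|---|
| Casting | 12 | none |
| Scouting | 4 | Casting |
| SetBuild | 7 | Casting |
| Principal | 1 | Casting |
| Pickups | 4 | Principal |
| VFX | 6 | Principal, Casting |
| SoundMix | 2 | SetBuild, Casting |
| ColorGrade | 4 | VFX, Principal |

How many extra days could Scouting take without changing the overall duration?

7

The longest chain is Casting→Principal→VFX→ColorGrade = 12+1+6+4 = 23; overall finish 23 days.
Longest path through Scouting: 16 days (earliest finish 16, latest finish 23).
Float = 23 − 16 = 7.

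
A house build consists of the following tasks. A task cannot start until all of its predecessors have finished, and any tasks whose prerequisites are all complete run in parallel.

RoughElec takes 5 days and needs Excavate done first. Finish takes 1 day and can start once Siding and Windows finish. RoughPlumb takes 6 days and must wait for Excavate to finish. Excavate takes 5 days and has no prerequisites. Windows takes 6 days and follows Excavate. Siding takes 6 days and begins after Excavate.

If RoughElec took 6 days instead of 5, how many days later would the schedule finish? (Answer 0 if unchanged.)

0

Critical path before the change: Excavate→Windows→Finish = 5+6+1 = 12 giving 12 days.
The longest path through RoughElec is only 10 days, so RoughElec has float 2.
No other chain overtakes it, so the finish is 12 days.
Change in finish: 12 − 12 = +0 days.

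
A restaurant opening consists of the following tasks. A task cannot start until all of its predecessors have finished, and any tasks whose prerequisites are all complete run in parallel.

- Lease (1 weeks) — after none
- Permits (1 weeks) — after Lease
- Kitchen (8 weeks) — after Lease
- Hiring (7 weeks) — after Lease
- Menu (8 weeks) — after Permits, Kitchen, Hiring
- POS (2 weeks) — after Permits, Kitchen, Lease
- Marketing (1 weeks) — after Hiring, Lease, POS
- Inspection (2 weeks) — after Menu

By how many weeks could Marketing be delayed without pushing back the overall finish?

The longest chain is Lease→Kitchen→Menu→Inspection = 1+8+8+2 = 19; overall finish 19 weeks.
The longest chain containing Marketing totals 12 weeks.
So Marketing can slip 19 − 12 = 7 weeks.

7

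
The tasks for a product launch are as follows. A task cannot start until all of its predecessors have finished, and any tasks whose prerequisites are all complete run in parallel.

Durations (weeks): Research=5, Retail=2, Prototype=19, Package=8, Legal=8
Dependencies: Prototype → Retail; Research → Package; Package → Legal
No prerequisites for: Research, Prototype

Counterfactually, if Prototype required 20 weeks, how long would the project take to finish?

As given, the longest chain is Prototype→Retail = 19+2 = 21, so the finish is 21 weeks.
Prototype is on the critical path; changing it to 20 makes that path 22 weeks.
That remains the longest chain; total 22 weeks.

22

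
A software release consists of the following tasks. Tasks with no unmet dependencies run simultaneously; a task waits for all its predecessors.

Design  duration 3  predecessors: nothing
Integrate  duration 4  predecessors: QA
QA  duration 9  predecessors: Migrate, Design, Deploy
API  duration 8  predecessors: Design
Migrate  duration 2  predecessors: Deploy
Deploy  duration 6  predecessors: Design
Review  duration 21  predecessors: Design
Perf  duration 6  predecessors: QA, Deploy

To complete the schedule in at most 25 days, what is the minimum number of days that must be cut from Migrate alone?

Current finish: 26 days; target: 25.
Migrate is on every critical path, so each day cut from Migrate cuts the finish by one (this holds down to a finish of 25).
Need 26 − 25 = 1 day off Migrate → Migrate becomes 1 day, finish becomes 25.

1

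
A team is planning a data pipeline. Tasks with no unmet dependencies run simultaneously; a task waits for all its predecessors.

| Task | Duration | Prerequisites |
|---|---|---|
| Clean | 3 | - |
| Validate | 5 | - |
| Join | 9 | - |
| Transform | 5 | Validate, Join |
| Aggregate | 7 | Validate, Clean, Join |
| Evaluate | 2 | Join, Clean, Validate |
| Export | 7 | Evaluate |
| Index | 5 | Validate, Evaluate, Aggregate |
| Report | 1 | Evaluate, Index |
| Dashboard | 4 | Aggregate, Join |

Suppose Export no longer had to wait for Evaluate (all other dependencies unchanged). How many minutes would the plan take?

22

Before: longest chain Join→Aggregate→Index→Report = 9+7+5+1 = 22, finish 22.
Without Evaluate→Export, Export's earliest start moves from 11 to 0.
After: Join→Aggregate→Index→Report = 9+7+5+1 = 22 → 22 minutes.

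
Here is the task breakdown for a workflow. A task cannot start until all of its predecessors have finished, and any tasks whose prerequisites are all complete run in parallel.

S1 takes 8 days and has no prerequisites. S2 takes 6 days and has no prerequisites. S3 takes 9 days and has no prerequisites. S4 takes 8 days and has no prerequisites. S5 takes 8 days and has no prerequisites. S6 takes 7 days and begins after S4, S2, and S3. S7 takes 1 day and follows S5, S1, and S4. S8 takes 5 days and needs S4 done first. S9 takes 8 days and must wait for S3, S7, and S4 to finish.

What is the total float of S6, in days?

The longest chain is S1→S7→S9 = 8+1+8 = 17; overall finish 17 days.
Longest path through S6: 16 days (earliest finish 16, latest finish 17).
Slack of S6 = 10 − 9 = 1 day.

1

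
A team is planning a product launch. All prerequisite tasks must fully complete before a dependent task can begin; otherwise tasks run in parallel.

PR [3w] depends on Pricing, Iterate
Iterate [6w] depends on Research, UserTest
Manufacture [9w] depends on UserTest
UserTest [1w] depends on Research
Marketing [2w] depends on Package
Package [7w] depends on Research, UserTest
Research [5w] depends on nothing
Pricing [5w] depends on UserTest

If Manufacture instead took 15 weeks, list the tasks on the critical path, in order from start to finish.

Actual critical path: Research→UserTest→Manufacture = 5+1+9 = 15 ⇒ 15 weeks.
Manufacture is on the critical path; changing it to 15 makes that path 21 weeks.
That remains the longest chain; total 21 weeks.

Research, UserTest, Manufacture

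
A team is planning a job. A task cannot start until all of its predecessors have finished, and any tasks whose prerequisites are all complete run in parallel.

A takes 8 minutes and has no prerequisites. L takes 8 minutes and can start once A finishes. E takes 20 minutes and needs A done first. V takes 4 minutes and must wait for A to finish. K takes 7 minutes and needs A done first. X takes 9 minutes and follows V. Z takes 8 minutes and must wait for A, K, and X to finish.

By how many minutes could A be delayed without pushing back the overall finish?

0

A→V→X→Z = 8+4+9+8 = 29 sets the makespan at 29 minutes.
Longest path through A: 29 minutes (earliest finish 8, latest finish 8).
Slack of A = 0 − 0 = 0 minutes.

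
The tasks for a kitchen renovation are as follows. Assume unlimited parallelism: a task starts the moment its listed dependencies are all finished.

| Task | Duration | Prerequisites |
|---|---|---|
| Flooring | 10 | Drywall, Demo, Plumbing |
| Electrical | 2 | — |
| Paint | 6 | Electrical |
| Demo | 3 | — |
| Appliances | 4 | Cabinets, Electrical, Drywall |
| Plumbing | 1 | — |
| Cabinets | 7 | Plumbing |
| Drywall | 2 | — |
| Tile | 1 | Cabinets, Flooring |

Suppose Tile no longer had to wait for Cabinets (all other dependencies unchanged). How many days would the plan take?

Before: longest chain Demo→Flooring→Tile = 3+10+1 = 14, finish 14.
Dropping Cabinets→Tile doesn't change Tile's earliest start (13); another predecessor still binds.
New critical path: Demo→Flooring→Tile = 3+10+1 = 14 ⇒ 14 days.

14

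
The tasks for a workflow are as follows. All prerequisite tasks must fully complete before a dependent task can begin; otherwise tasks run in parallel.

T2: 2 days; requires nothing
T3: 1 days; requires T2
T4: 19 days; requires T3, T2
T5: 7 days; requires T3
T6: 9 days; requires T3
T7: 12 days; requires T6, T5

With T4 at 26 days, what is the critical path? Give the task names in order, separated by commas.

T2, T3, T4

Critical path before the change: T2→T3→T6→T7 = 2+1+9+12 = 24 giving 24 days.
T4 has 2 days of float (longest path through it is 22).
New critical path: T2→T3→T4 = 2+1+26 = 29 ⇒ 29 days.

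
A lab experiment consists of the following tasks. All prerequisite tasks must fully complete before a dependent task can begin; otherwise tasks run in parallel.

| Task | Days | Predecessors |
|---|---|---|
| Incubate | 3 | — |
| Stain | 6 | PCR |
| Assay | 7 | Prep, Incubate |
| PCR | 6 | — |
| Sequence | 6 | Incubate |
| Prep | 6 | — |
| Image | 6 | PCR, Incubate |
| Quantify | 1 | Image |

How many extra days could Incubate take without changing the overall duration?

The longest chain is Prep→Assay = 6+7 = 13; overall finish 13 days.
The longest chain containing Incubate totals 10 days.
Float = 13 − 10 = 3.

3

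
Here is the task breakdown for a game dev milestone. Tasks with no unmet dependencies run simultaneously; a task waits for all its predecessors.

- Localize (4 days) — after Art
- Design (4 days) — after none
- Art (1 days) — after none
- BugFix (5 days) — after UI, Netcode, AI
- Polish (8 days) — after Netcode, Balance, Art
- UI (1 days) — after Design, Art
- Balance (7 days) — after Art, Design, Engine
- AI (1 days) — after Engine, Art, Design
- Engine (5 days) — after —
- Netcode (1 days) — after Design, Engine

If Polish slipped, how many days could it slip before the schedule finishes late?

Engine→Balance→Polish = 5+7+8 = 20 sets the makespan at 20 days.
Polish finishes as early as 20 and must finish by 20.
Float = 20 − 20 = 0.

0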